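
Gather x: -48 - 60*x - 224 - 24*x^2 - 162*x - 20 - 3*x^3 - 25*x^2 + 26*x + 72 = -3*x^3 - 49*x^2 - 196*x - 220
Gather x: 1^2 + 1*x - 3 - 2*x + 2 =-x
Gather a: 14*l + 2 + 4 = 14*l + 6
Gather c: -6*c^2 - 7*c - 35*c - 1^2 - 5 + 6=-6*c^2 - 42*c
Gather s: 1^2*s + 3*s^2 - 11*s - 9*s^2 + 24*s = -6*s^2 + 14*s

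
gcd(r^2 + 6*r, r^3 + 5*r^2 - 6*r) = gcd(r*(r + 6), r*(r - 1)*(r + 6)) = r^2 + 6*r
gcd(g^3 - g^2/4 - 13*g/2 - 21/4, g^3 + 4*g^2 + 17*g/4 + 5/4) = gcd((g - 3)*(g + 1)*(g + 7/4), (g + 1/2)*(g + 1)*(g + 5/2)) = g + 1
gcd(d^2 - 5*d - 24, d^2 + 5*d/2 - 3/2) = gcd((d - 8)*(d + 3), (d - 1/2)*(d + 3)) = d + 3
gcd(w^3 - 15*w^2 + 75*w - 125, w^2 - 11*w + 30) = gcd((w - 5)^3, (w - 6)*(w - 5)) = w - 5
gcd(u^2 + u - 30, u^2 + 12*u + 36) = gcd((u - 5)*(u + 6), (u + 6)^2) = u + 6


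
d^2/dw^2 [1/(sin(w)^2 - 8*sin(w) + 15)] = 2*(-2*sin(w)^4 + 12*sin(w)^3 + sin(w)^2 - 84*sin(w) + 49)/(sin(w)^2 - 8*sin(w) + 15)^3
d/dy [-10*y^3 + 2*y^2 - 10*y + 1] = -30*y^2 + 4*y - 10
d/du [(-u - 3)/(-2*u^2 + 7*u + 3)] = (2*u^2 - 7*u - (u + 3)*(4*u - 7) - 3)/(-2*u^2 + 7*u + 3)^2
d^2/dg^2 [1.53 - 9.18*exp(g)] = -9.18*exp(g)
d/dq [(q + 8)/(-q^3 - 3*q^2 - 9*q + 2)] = (-q^3 - 3*q^2 - 9*q + 3*(q + 8)*(q^2 + 2*q + 3) + 2)/(q^3 + 3*q^2 + 9*q - 2)^2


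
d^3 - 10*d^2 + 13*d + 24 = (d - 8)*(d - 3)*(d + 1)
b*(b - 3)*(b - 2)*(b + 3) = b^4 - 2*b^3 - 9*b^2 + 18*b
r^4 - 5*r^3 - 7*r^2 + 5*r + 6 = (r - 6)*(r - 1)*(r + 1)^2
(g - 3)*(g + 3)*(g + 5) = g^3 + 5*g^2 - 9*g - 45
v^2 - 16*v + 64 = (v - 8)^2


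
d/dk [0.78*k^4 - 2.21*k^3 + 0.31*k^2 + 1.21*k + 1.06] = 3.12*k^3 - 6.63*k^2 + 0.62*k + 1.21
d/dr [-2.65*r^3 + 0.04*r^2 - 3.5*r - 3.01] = -7.95*r^2 + 0.08*r - 3.5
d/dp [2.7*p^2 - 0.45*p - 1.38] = 5.4*p - 0.45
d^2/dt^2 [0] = 0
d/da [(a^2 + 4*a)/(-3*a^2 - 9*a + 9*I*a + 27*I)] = (a^2*(1 + 3*I) + 18*I*a + 36*I)/(3*(a^4 + 6*a^3*(1 - I) - 36*I*a^2 - 54*a*(1 + I) - 81))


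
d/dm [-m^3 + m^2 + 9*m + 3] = -3*m^2 + 2*m + 9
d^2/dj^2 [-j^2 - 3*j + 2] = -2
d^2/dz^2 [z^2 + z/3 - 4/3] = 2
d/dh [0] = 0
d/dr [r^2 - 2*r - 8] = 2*r - 2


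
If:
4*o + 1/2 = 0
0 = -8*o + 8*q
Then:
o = -1/8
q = -1/8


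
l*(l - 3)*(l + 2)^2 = l^4 + l^3 - 8*l^2 - 12*l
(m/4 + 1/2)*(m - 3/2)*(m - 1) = m^3/4 - m^2/8 - 7*m/8 + 3/4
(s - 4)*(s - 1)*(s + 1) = s^3 - 4*s^2 - s + 4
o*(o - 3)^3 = o^4 - 9*o^3 + 27*o^2 - 27*o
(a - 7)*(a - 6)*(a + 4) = a^3 - 9*a^2 - 10*a + 168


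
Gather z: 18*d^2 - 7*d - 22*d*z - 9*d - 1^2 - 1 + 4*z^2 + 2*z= 18*d^2 - 16*d + 4*z^2 + z*(2 - 22*d) - 2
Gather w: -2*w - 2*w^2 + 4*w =-2*w^2 + 2*w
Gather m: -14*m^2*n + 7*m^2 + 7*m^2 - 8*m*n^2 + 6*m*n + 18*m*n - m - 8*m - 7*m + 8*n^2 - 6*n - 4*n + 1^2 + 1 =m^2*(14 - 14*n) + m*(-8*n^2 + 24*n - 16) + 8*n^2 - 10*n + 2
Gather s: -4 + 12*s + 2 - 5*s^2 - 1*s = -5*s^2 + 11*s - 2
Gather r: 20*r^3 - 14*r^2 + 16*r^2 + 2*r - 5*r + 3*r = 20*r^3 + 2*r^2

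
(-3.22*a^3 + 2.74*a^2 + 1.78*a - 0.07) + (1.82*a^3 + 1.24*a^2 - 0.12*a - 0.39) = -1.4*a^3 + 3.98*a^2 + 1.66*a - 0.46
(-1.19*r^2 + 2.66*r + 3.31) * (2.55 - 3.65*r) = 4.3435*r^3 - 12.7435*r^2 - 5.2985*r + 8.4405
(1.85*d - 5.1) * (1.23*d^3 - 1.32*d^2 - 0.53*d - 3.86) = 2.2755*d^4 - 8.715*d^3 + 5.7515*d^2 - 4.438*d + 19.686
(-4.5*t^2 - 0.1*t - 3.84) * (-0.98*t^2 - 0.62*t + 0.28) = 4.41*t^4 + 2.888*t^3 + 2.5652*t^2 + 2.3528*t - 1.0752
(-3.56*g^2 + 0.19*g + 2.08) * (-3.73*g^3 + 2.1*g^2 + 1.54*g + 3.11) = 13.2788*g^5 - 8.1847*g^4 - 12.8418*g^3 - 6.411*g^2 + 3.7941*g + 6.4688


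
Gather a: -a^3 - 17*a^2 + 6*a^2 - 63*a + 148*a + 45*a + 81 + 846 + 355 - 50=-a^3 - 11*a^2 + 130*a + 1232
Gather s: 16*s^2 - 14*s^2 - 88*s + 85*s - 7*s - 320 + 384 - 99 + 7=2*s^2 - 10*s - 28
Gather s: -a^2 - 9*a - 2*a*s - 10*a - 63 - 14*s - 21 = -a^2 - 19*a + s*(-2*a - 14) - 84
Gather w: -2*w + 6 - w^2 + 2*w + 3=9 - w^2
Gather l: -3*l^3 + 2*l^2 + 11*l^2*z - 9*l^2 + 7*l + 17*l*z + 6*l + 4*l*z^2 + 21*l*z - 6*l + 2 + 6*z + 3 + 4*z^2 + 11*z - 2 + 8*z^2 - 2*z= -3*l^3 + l^2*(11*z - 7) + l*(4*z^2 + 38*z + 7) + 12*z^2 + 15*z + 3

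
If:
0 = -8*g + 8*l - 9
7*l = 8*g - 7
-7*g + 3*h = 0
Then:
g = 119/8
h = 833/24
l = 16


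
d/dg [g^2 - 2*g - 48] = 2*g - 2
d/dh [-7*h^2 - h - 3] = -14*h - 1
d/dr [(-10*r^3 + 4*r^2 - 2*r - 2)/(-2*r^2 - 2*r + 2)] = (5*r^4 + 10*r^3 - 18*r^2 + 2*r - 2)/(r^4 + 2*r^3 - r^2 - 2*r + 1)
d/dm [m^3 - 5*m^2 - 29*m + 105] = 3*m^2 - 10*m - 29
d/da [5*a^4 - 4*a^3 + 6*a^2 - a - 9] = 20*a^3 - 12*a^2 + 12*a - 1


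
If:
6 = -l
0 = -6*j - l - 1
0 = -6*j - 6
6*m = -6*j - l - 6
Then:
No Solution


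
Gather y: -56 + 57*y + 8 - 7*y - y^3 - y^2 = -y^3 - y^2 + 50*y - 48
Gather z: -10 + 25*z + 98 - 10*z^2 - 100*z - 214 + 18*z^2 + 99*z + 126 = 8*z^2 + 24*z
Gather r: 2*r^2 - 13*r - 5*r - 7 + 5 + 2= 2*r^2 - 18*r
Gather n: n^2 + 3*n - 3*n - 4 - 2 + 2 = n^2 - 4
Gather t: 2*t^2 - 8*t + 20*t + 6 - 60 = 2*t^2 + 12*t - 54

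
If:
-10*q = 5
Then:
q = -1/2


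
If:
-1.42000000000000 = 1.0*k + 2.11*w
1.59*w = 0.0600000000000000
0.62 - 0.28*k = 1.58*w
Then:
No Solution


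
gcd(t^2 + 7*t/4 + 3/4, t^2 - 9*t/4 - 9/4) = t + 3/4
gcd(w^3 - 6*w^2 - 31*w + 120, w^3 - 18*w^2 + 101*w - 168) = w^2 - 11*w + 24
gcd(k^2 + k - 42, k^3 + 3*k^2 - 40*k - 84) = k^2 + k - 42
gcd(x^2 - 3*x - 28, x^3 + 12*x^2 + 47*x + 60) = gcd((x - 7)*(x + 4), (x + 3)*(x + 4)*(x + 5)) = x + 4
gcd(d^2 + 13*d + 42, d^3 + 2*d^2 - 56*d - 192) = d + 6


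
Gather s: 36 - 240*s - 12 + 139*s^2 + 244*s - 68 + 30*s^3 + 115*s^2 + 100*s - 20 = 30*s^3 + 254*s^2 + 104*s - 64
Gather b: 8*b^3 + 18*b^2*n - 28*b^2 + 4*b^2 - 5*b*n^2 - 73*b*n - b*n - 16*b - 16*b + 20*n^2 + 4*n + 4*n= 8*b^3 + b^2*(18*n - 24) + b*(-5*n^2 - 74*n - 32) + 20*n^2 + 8*n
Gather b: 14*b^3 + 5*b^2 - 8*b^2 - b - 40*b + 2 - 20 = 14*b^3 - 3*b^2 - 41*b - 18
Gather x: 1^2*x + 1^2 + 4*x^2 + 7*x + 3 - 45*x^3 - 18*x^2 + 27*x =-45*x^3 - 14*x^2 + 35*x + 4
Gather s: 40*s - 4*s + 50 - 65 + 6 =36*s - 9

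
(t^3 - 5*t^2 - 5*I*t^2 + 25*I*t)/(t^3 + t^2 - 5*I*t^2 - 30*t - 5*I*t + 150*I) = t/(t + 6)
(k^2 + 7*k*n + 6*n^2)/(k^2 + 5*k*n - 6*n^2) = (k + n)/(k - n)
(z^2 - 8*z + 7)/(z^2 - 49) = (z - 1)/(z + 7)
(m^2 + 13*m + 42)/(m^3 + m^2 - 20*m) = (m^2 + 13*m + 42)/(m*(m^2 + m - 20))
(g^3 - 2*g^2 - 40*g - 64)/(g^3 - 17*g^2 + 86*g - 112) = (g^2 + 6*g + 8)/(g^2 - 9*g + 14)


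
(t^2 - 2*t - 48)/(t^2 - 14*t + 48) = (t + 6)/(t - 6)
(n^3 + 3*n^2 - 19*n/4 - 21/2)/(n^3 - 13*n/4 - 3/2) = (2*n + 7)/(2*n + 1)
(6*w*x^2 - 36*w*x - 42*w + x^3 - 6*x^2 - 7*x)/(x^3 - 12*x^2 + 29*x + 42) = (6*w + x)/(x - 6)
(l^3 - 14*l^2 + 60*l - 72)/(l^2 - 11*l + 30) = (l^2 - 8*l + 12)/(l - 5)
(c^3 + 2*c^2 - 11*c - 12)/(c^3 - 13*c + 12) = (c + 1)/(c - 1)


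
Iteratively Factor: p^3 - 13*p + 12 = (p - 1)*(p^2 + p - 12) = (p - 1)*(p + 4)*(p - 3)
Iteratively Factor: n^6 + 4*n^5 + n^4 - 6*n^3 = (n - 1)*(n^5 + 5*n^4 + 6*n^3) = (n - 1)*(n + 3)*(n^4 + 2*n^3) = n*(n - 1)*(n + 3)*(n^3 + 2*n^2) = n^2*(n - 1)*(n + 3)*(n^2 + 2*n) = n^3*(n - 1)*(n + 3)*(n + 2)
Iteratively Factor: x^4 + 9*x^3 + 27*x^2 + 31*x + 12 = (x + 3)*(x^3 + 6*x^2 + 9*x + 4) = (x + 1)*(x + 3)*(x^2 + 5*x + 4) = (x + 1)^2*(x + 3)*(x + 4)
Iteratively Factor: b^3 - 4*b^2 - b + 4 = (b + 1)*(b^2 - 5*b + 4) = (b - 1)*(b + 1)*(b - 4)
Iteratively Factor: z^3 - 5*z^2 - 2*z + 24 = (z - 4)*(z^2 - z - 6) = (z - 4)*(z + 2)*(z - 3)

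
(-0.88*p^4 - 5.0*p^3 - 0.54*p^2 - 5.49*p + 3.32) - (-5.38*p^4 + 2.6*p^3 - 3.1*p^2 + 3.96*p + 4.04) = 4.5*p^4 - 7.6*p^3 + 2.56*p^2 - 9.45*p - 0.72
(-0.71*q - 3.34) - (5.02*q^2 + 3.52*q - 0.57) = -5.02*q^2 - 4.23*q - 2.77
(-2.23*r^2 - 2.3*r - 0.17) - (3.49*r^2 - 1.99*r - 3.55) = -5.72*r^2 - 0.31*r + 3.38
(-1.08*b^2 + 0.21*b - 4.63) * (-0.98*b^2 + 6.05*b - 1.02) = 1.0584*b^4 - 6.7398*b^3 + 6.9095*b^2 - 28.2257*b + 4.7226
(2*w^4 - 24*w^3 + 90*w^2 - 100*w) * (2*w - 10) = 4*w^5 - 68*w^4 + 420*w^3 - 1100*w^2 + 1000*w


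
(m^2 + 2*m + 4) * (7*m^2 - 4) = 7*m^4 + 14*m^3 + 24*m^2 - 8*m - 16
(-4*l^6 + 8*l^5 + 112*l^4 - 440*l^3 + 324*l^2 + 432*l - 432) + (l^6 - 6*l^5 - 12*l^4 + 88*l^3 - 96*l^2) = -3*l^6 + 2*l^5 + 100*l^4 - 352*l^3 + 228*l^2 + 432*l - 432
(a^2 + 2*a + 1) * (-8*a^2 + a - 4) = -8*a^4 - 15*a^3 - 10*a^2 - 7*a - 4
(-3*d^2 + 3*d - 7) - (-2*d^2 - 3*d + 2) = -d^2 + 6*d - 9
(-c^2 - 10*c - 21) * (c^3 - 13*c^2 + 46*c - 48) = -c^5 + 3*c^4 + 63*c^3 - 139*c^2 - 486*c + 1008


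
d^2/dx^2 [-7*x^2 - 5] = -14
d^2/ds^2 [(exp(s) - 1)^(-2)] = (4*exp(s) + 2)*exp(s)/(1 - exp(s))^4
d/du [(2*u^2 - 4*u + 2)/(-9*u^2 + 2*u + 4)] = 4*(-8*u^2 + 13*u - 5)/(81*u^4 - 36*u^3 - 68*u^2 + 16*u + 16)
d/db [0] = 0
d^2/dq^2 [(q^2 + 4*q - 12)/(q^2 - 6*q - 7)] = 10*(2*q^3 - 3*q^2 + 60*q - 127)/(q^6 - 18*q^5 + 87*q^4 + 36*q^3 - 609*q^2 - 882*q - 343)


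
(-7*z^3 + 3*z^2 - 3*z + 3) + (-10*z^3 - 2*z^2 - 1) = -17*z^3 + z^2 - 3*z + 2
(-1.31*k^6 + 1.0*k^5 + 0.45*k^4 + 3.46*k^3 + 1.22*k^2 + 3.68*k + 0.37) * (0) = 0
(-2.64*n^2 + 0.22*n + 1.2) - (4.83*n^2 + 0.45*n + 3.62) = -7.47*n^2 - 0.23*n - 2.42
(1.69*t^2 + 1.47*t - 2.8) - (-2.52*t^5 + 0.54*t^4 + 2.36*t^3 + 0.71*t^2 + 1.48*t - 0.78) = 2.52*t^5 - 0.54*t^4 - 2.36*t^3 + 0.98*t^2 - 0.01*t - 2.02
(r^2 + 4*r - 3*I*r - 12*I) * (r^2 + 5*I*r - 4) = r^4 + 4*r^3 + 2*I*r^3 + 11*r^2 + 8*I*r^2 + 44*r + 12*I*r + 48*I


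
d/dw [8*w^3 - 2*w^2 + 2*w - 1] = 24*w^2 - 4*w + 2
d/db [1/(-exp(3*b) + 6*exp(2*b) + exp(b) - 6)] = (3*exp(2*b) - 12*exp(b) - 1)*exp(b)/(exp(3*b) - 6*exp(2*b) - exp(b) + 6)^2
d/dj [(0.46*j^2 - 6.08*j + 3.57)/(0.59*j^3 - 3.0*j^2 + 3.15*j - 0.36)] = (-0.2714*j^4 + 7.1744*j^3 - 23.1099*j^2 + 21.0888*j - 9.0567)/(0.3481*j^6 - 3.54*j^5 + 12.717*j^4 - 19.3248*j^3 + 12.0825*j^2 - 2.268*j + 0.1296)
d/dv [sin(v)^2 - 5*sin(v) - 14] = (2*sin(v) - 5)*cos(v)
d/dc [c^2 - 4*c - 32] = 2*c - 4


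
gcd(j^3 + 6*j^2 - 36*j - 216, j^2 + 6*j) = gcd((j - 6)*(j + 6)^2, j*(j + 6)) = j + 6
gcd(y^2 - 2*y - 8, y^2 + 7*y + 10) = y + 2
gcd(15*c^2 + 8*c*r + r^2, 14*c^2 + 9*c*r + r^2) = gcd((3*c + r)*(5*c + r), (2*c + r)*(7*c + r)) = 1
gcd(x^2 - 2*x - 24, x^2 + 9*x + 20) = x + 4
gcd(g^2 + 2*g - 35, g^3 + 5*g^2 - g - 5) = 1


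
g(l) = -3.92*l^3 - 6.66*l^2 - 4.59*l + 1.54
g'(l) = -11.76*l^2 - 13.32*l - 4.59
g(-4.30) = 209.80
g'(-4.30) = -164.76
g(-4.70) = 282.98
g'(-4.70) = -201.76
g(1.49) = -33.05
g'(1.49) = -50.55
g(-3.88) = 148.06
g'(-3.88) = -129.95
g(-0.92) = 3.18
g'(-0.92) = -2.29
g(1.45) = -31.07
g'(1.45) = -48.63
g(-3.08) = 67.03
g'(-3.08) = -75.12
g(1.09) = -16.45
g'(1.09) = -33.08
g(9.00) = -3436.91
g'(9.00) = -1077.03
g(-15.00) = 11801.89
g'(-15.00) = -2450.79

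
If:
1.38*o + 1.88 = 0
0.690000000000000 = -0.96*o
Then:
No Solution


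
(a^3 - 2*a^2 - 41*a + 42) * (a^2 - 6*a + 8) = a^5 - 8*a^4 - 21*a^3 + 272*a^2 - 580*a + 336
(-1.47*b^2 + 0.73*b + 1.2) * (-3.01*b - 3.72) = 4.4247*b^3 + 3.2711*b^2 - 6.3276*b - 4.464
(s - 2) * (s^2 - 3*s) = s^3 - 5*s^2 + 6*s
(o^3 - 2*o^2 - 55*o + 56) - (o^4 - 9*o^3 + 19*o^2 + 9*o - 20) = -o^4 + 10*o^3 - 21*o^2 - 64*o + 76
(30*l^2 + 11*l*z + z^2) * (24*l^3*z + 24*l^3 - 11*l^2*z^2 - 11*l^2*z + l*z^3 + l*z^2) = 720*l^5*z + 720*l^5 - 66*l^4*z^2 - 66*l^4*z - 67*l^3*z^3 - 67*l^3*z^2 + l*z^5 + l*z^4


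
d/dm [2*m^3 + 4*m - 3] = 6*m^2 + 4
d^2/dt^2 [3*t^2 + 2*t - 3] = 6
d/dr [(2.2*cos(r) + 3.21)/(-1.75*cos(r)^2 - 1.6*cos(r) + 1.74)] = (3.85*sin(r)^2 - 11.235*cos(r) - 12.814)*sin(r)/(1.75*cos(r)^2 + 1.6*cos(r) - 1.74)^2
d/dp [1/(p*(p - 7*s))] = (p*(-p + 7*s) - (p - 7*s)^2)/(p^2*(p - 7*s)^3)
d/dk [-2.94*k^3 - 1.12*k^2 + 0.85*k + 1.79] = -8.82*k^2 - 2.24*k + 0.85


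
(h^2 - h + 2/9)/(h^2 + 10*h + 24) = (h^2 - h + 2/9)/(h^2 + 10*h + 24)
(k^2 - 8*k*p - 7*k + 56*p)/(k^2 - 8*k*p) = (k - 7)/k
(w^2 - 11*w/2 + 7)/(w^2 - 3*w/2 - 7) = (w - 2)/(w + 2)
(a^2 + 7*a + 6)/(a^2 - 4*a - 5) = (a + 6)/(a - 5)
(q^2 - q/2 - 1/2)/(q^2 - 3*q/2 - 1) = (q - 1)/(q - 2)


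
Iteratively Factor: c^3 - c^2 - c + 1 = (c + 1)*(c^2 - 2*c + 1) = (c - 1)*(c + 1)*(c - 1)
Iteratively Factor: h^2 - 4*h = (h)*(h - 4)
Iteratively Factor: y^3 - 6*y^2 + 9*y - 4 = (y - 1)*(y^2 - 5*y + 4) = (y - 1)^2*(y - 4)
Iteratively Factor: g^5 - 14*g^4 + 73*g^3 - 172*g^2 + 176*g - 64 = (g - 4)*(g^4 - 10*g^3 + 33*g^2 - 40*g + 16) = (g - 4)^2*(g^3 - 6*g^2 + 9*g - 4) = (g - 4)^2*(g - 1)*(g^2 - 5*g + 4) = (g - 4)^2*(g - 1)^2*(g - 4)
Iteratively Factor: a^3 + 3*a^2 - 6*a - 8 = (a - 2)*(a^2 + 5*a + 4) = (a - 2)*(a + 1)*(a + 4)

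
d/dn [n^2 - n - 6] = 2*n - 1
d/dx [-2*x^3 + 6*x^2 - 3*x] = -6*x^2 + 12*x - 3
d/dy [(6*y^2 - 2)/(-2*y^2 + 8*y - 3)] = 4*(12*y^2 - 11*y + 4)/(4*y^4 - 32*y^3 + 76*y^2 - 48*y + 9)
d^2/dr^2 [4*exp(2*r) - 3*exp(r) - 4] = (16*exp(r) - 3)*exp(r)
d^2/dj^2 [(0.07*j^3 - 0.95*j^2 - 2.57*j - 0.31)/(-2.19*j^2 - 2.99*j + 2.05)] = (-4.44089209850063e-16*j^5 + 10.33042*j^3 + 37.085286*j^2 + 79.642506*j + 47.816732)/(10.503459*j^6 + 43.021017*j^5 + 29.240442*j^4 - 53.810731*j^3 - 27.37119*j^2 + 37.696425*j - 8.615125)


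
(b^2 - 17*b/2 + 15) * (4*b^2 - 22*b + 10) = 4*b^4 - 56*b^3 + 257*b^2 - 415*b + 150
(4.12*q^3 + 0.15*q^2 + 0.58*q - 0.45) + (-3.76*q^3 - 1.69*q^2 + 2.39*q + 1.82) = 0.36*q^3 - 1.54*q^2 + 2.97*q + 1.37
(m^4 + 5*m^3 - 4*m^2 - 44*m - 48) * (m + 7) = m^5 + 12*m^4 + 31*m^3 - 72*m^2 - 356*m - 336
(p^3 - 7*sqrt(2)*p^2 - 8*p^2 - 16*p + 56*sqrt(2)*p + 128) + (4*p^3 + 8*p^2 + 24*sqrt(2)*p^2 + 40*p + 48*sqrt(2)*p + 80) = 5*p^3 + 17*sqrt(2)*p^2 + 24*p + 104*sqrt(2)*p + 208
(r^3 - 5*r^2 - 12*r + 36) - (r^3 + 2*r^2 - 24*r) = -7*r^2 + 12*r + 36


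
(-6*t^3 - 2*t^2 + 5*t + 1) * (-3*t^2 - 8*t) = 18*t^5 + 54*t^4 + t^3 - 43*t^2 - 8*t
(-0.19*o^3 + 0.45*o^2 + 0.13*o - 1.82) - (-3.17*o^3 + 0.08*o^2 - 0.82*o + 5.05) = 2.98*o^3 + 0.37*o^2 + 0.95*o - 6.87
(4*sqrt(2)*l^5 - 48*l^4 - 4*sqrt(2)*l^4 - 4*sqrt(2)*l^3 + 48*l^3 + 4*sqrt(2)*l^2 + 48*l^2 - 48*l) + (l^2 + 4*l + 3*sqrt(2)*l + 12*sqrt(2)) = 4*sqrt(2)*l^5 - 48*l^4 - 4*sqrt(2)*l^4 - 4*sqrt(2)*l^3 + 48*l^3 + 4*sqrt(2)*l^2 + 49*l^2 - 44*l + 3*sqrt(2)*l + 12*sqrt(2)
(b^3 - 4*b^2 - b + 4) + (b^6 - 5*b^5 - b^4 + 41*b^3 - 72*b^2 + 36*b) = b^6 - 5*b^5 - b^4 + 42*b^3 - 76*b^2 + 35*b + 4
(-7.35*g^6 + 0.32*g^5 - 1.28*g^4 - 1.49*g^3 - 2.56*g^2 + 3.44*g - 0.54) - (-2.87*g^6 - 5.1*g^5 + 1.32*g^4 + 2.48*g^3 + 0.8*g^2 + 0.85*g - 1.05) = -4.48*g^6 + 5.42*g^5 - 2.6*g^4 - 3.97*g^3 - 3.36*g^2 + 2.59*g + 0.51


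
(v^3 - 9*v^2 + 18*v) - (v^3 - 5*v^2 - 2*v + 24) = -4*v^2 + 20*v - 24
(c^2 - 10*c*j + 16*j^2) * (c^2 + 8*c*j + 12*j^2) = c^4 - 2*c^3*j - 52*c^2*j^2 + 8*c*j^3 + 192*j^4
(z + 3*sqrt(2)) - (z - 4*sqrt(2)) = 7*sqrt(2)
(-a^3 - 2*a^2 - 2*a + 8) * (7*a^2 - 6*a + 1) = -7*a^5 - 8*a^4 - 3*a^3 + 66*a^2 - 50*a + 8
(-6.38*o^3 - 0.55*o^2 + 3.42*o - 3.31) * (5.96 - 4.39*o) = 28.0082*o^4 - 35.6103*o^3 - 18.2918*o^2 + 34.9141*o - 19.7276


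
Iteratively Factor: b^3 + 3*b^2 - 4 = (b + 2)*(b^2 + b - 2) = (b + 2)^2*(b - 1)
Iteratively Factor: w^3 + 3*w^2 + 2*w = (w)*(w^2 + 3*w + 2) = w*(w + 2)*(w + 1)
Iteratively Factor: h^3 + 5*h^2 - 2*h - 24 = (h + 3)*(h^2 + 2*h - 8) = (h - 2)*(h + 3)*(h + 4)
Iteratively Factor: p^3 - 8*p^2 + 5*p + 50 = (p - 5)*(p^2 - 3*p - 10) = (p - 5)^2*(p + 2)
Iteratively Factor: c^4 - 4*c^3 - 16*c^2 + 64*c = (c + 4)*(c^3 - 8*c^2 + 16*c) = (c - 4)*(c + 4)*(c^2 - 4*c) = (c - 4)^2*(c + 4)*(c)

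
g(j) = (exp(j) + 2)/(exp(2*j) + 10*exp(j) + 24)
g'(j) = (exp(j) + 2)*(-2*exp(2*j) - 10*exp(j))/(exp(2*j) + 10*exp(j) + 24)^2 + exp(j)/(exp(2*j) + 10*exp(j) + 24) = (-2*(exp(j) + 2)*(exp(j) + 5) + exp(2*j) + 10*exp(j) + 24)*exp(j)/(exp(2*j) + 10*exp(j) + 24)^2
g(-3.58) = 0.08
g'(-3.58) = 0.00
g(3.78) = 0.02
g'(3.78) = -0.02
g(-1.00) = 0.09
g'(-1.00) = 0.00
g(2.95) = 0.04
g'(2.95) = -0.02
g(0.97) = 0.08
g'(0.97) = -0.01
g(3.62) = 0.02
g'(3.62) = -0.02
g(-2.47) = 0.08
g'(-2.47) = 0.00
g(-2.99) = 0.08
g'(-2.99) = 0.00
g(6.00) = 0.00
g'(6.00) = 0.00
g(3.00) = 0.04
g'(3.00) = -0.02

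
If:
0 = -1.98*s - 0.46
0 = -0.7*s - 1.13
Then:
No Solution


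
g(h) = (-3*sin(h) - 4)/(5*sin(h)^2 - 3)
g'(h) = -10*(-3*sin(h) - 4)*sin(h)*cos(h)/(5*sin(h)^2 - 3)^2 - 3*cos(h)/(5*sin(h)^2 - 3) = (15*sin(h)^2 + 40*sin(h) + 9)*cos(h)/(5*sin(h)^2 - 3)^2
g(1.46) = -3.60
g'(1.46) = 1.87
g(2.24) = -83.86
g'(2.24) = -5361.38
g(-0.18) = 1.22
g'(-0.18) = 0.28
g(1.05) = -8.66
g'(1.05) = 47.10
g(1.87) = -4.39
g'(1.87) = -7.33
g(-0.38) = 1.25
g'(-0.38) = -0.66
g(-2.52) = 1.73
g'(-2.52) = 4.40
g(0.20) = 1.64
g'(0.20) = 2.19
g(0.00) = 1.33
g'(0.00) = 1.00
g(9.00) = 2.43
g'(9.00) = -5.52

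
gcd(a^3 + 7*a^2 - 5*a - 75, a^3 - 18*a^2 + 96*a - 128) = 1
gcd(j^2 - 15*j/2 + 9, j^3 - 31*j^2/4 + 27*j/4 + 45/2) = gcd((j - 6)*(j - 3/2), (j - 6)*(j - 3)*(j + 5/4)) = j - 6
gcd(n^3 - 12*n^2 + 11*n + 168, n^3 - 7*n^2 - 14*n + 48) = n^2 - 5*n - 24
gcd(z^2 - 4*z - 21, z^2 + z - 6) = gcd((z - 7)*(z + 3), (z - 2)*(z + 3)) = z + 3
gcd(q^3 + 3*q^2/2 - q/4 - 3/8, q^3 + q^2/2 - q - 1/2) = q + 1/2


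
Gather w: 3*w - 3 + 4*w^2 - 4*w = 4*w^2 - w - 3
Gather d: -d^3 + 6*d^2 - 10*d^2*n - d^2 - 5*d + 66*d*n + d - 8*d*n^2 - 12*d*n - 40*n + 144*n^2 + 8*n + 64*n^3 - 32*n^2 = -d^3 + d^2*(5 - 10*n) + d*(-8*n^2 + 54*n - 4) + 64*n^3 + 112*n^2 - 32*n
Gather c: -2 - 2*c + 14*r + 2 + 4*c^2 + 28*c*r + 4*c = 4*c^2 + c*(28*r + 2) + 14*r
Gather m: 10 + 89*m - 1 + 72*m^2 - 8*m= 72*m^2 + 81*m + 9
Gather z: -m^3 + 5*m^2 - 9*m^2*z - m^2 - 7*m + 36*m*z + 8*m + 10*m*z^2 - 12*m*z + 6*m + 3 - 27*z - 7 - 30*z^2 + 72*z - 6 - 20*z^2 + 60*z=-m^3 + 4*m^2 + 7*m + z^2*(10*m - 50) + z*(-9*m^2 + 24*m + 105) - 10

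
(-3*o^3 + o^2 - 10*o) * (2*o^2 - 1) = -6*o^5 + 2*o^4 - 17*o^3 - o^2 + 10*o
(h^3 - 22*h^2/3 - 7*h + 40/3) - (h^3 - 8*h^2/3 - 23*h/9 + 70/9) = -14*h^2/3 - 40*h/9 + 50/9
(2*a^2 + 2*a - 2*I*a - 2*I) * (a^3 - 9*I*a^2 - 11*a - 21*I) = 2*a^5 + 2*a^4 - 20*I*a^4 - 40*a^3 - 20*I*a^3 - 40*a^2 - 20*I*a^2 - 42*a - 20*I*a - 42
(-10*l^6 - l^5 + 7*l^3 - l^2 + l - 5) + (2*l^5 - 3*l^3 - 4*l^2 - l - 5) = -10*l^6 + l^5 + 4*l^3 - 5*l^2 - 10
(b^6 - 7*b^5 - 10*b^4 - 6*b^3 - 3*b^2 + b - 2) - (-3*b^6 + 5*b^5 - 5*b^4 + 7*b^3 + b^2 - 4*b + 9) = 4*b^6 - 12*b^5 - 5*b^4 - 13*b^3 - 4*b^2 + 5*b - 11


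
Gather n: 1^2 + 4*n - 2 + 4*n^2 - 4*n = 4*n^2 - 1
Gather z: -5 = -5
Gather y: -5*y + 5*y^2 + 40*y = 5*y^2 + 35*y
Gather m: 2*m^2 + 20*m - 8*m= 2*m^2 + 12*m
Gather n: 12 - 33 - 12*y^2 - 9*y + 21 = -12*y^2 - 9*y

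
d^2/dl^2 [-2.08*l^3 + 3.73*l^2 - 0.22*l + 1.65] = 7.46 - 12.48*l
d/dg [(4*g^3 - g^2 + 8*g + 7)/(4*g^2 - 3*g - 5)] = (16*g^4 - 24*g^3 - 89*g^2 - 46*g - 19)/(16*g^4 - 24*g^3 - 31*g^2 + 30*g + 25)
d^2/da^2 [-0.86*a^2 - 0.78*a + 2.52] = -1.72000000000000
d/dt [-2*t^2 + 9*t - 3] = 9 - 4*t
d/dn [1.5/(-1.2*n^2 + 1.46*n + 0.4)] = (3.6*n - 2.19)/(-1.2*n^2 + 1.46*n + 0.4)^2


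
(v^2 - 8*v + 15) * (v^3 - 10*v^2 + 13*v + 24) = v^5 - 18*v^4 + 108*v^3 - 230*v^2 + 3*v + 360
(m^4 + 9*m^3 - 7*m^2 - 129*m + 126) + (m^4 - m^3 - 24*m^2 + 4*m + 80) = 2*m^4 + 8*m^3 - 31*m^2 - 125*m + 206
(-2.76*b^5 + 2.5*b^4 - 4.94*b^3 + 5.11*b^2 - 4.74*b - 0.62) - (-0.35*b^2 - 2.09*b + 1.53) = -2.76*b^5 + 2.5*b^4 - 4.94*b^3 + 5.46*b^2 - 2.65*b - 2.15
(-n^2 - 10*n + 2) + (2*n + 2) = -n^2 - 8*n + 4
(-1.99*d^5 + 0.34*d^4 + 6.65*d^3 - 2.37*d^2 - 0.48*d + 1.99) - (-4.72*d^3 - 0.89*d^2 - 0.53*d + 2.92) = -1.99*d^5 + 0.34*d^4 + 11.37*d^3 - 1.48*d^2 + 0.05*d - 0.93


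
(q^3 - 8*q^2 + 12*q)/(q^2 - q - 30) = q*(q - 2)/(q + 5)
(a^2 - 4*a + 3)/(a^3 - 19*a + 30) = (a - 1)/(a^2 + 3*a - 10)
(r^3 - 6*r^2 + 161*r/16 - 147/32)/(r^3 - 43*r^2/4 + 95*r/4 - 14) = (8*r^2 - 34*r + 21)/(8*(r^2 - 9*r + 8))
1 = 1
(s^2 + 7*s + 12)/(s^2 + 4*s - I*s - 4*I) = (s + 3)/(s - I)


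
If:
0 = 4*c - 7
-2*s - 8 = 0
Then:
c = 7/4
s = -4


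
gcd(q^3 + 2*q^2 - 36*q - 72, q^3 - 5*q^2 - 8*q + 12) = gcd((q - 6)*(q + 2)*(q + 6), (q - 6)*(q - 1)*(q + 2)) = q^2 - 4*q - 12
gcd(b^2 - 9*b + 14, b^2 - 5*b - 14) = b - 7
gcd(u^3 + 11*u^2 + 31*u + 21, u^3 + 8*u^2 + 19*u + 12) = u^2 + 4*u + 3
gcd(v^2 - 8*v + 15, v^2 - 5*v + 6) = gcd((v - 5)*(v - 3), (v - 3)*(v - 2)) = v - 3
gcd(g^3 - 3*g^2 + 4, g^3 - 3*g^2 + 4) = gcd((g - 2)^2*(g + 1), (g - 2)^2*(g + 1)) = g^3 - 3*g^2 + 4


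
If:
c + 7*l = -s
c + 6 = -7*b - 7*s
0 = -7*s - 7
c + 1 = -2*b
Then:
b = 2/5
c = -9/5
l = 2/5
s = -1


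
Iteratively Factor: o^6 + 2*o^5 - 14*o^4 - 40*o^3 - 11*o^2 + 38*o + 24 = (o - 4)*(o^5 + 6*o^4 + 10*o^3 - 11*o - 6) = (o - 4)*(o + 1)*(o^4 + 5*o^3 + 5*o^2 - 5*o - 6) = (o - 4)*(o + 1)^2*(o^3 + 4*o^2 + o - 6) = (o - 4)*(o - 1)*(o + 1)^2*(o^2 + 5*o + 6) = (o - 4)*(o - 1)*(o + 1)^2*(o + 2)*(o + 3)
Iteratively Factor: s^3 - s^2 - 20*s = (s + 4)*(s^2 - 5*s) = (s - 5)*(s + 4)*(s)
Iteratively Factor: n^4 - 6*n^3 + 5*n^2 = (n)*(n^3 - 6*n^2 + 5*n) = n*(n - 5)*(n^2 - n) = n^2*(n - 5)*(n - 1)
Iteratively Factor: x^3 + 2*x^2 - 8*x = (x - 2)*(x^2 + 4*x) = (x - 2)*(x + 4)*(x)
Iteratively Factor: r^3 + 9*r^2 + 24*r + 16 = (r + 4)*(r^2 + 5*r + 4) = (r + 4)^2*(r + 1)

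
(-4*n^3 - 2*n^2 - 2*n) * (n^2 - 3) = -4*n^5 - 2*n^4 + 10*n^3 + 6*n^2 + 6*n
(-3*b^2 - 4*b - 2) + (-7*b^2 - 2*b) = -10*b^2 - 6*b - 2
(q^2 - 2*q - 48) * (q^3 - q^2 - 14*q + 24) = q^5 - 3*q^4 - 60*q^3 + 100*q^2 + 624*q - 1152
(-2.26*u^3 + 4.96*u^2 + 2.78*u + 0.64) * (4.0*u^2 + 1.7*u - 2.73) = -9.04*u^5 + 15.998*u^4 + 25.7218*u^3 - 6.2548*u^2 - 6.5014*u - 1.7472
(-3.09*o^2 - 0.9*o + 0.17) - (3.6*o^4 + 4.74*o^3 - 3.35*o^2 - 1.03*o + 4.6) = -3.6*o^4 - 4.74*o^3 + 0.26*o^2 + 0.13*o - 4.43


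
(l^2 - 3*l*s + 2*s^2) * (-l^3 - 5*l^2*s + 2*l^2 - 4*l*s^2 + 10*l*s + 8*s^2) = -l^5 - 2*l^4*s + 2*l^4 + 9*l^3*s^2 + 4*l^3*s + 2*l^2*s^3 - 18*l^2*s^2 - 8*l*s^4 - 4*l*s^3 + 16*s^4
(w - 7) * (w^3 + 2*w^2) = w^4 - 5*w^3 - 14*w^2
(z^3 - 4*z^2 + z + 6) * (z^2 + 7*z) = z^5 + 3*z^4 - 27*z^3 + 13*z^2 + 42*z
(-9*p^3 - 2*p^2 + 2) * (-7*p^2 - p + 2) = 63*p^5 + 23*p^4 - 16*p^3 - 18*p^2 - 2*p + 4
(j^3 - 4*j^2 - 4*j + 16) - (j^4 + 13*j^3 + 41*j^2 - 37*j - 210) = -j^4 - 12*j^3 - 45*j^2 + 33*j + 226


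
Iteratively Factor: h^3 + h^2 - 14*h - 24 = (h - 4)*(h^2 + 5*h + 6) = (h - 4)*(h + 3)*(h + 2)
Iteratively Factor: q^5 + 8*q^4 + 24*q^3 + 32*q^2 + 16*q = (q + 2)*(q^4 + 6*q^3 + 12*q^2 + 8*q) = q*(q + 2)*(q^3 + 6*q^2 + 12*q + 8) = q*(q + 2)^2*(q^2 + 4*q + 4) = q*(q + 2)^3*(q + 2)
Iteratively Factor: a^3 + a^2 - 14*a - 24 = (a - 4)*(a^2 + 5*a + 6) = (a - 4)*(a + 2)*(a + 3)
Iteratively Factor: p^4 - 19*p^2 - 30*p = (p)*(p^3 - 19*p - 30) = p*(p + 2)*(p^2 - 2*p - 15) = p*(p - 5)*(p + 2)*(p + 3)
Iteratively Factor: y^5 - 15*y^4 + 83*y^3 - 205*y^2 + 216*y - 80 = (y - 5)*(y^4 - 10*y^3 + 33*y^2 - 40*y + 16) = (y - 5)*(y - 4)*(y^3 - 6*y^2 + 9*y - 4) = (y - 5)*(y - 4)*(y - 1)*(y^2 - 5*y + 4) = (y - 5)*(y - 4)*(y - 1)^2*(y - 4)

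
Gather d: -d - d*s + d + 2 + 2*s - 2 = -d*s + 2*s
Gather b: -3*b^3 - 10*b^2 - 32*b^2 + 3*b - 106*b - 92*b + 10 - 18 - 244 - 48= -3*b^3 - 42*b^2 - 195*b - 300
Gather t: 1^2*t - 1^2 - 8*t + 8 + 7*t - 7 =0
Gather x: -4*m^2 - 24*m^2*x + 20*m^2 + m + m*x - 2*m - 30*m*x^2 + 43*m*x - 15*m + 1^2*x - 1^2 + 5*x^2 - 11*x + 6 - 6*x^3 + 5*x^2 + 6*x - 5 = 16*m^2 - 16*m - 6*x^3 + x^2*(10 - 30*m) + x*(-24*m^2 + 44*m - 4)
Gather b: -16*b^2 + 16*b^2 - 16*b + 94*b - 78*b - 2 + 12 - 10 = 0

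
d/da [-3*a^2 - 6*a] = -6*a - 6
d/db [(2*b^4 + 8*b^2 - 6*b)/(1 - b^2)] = 2*(-2*b^5 + 4*b^3 - 3*b^2 + 8*b - 3)/(b^4 - 2*b^2 + 1)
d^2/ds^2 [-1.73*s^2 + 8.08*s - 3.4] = -3.46000000000000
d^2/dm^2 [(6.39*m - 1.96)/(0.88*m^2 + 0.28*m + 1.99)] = ((1.76*m + 0.28)*(3.52*m + 0.56)*(6.39*m - 1.96) - (33.7392*m + 0.1288)*(0.88*m^2 + 0.28*m + 1.99))/(0.88*m^2 + 0.28*m + 1.99)^3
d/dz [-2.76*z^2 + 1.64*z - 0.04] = 1.64 - 5.52*z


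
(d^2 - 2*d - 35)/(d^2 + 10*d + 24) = (d^2 - 2*d - 35)/(d^2 + 10*d + 24)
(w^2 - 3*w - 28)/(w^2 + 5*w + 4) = (w - 7)/(w + 1)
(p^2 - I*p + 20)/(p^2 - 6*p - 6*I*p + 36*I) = (p^2 - I*p + 20)/(p^2 - 6*p - 6*I*p + 36*I)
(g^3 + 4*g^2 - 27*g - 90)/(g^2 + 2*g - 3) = (g^2 + g - 30)/(g - 1)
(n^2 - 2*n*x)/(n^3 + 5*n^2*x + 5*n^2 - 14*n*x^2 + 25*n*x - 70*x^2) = n/(n^2 + 7*n*x + 5*n + 35*x)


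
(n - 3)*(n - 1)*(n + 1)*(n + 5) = n^4 + 2*n^3 - 16*n^2 - 2*n + 15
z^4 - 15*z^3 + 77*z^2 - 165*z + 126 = (z - 7)*(z - 3)^2*(z - 2)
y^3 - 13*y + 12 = (y - 3)*(y - 1)*(y + 4)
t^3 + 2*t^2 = t^2*(t + 2)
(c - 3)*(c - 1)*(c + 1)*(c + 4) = c^4 + c^3 - 13*c^2 - c + 12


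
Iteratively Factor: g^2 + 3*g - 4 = (g + 4)*(g - 1)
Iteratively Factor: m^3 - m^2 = (m)*(m^2 - m) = m*(m - 1)*(m)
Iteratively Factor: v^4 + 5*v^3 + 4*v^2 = (v + 4)*(v^3 + v^2) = v*(v + 4)*(v^2 + v) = v^2*(v + 4)*(v + 1)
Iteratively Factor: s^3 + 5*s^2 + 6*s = (s + 2)*(s^2 + 3*s) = (s + 2)*(s + 3)*(s)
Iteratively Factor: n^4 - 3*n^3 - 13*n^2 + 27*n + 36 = (n + 1)*(n^3 - 4*n^2 - 9*n + 36) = (n + 1)*(n + 3)*(n^2 - 7*n + 12) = (n - 4)*(n + 1)*(n + 3)*(n - 3)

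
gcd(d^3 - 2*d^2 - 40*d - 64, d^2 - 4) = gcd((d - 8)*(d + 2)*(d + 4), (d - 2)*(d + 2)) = d + 2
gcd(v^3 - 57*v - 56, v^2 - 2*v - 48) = v - 8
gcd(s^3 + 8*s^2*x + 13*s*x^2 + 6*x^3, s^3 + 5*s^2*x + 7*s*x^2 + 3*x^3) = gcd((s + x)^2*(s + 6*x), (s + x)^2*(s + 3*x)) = s^2 + 2*s*x + x^2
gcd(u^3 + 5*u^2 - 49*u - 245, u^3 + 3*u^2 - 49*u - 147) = u^2 - 49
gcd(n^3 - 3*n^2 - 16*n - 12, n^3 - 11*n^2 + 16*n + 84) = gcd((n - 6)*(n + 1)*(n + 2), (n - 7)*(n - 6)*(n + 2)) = n^2 - 4*n - 12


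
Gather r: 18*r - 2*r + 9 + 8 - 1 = 16*r + 16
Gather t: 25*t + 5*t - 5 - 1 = 30*t - 6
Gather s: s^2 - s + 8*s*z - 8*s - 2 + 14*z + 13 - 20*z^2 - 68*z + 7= s^2 + s*(8*z - 9) - 20*z^2 - 54*z + 18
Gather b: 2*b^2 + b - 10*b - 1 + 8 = 2*b^2 - 9*b + 7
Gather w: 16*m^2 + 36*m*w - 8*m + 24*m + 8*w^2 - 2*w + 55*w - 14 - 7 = 16*m^2 + 16*m + 8*w^2 + w*(36*m + 53) - 21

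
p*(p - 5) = p^2 - 5*p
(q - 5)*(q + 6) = q^2 + q - 30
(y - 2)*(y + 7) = y^2 + 5*y - 14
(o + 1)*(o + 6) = o^2 + 7*o + 6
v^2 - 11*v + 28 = (v - 7)*(v - 4)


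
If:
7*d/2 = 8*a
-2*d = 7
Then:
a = -49/32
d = -7/2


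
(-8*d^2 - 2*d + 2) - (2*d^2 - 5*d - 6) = -10*d^2 + 3*d + 8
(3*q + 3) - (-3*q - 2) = 6*q + 5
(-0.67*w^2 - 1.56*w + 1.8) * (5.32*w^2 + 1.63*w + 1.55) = -3.5644*w^4 - 9.3913*w^3 + 5.9947*w^2 + 0.516*w + 2.79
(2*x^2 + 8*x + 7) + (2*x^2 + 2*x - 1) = 4*x^2 + 10*x + 6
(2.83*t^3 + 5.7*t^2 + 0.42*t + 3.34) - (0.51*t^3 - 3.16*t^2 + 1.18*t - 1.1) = 2.32*t^3 + 8.86*t^2 - 0.76*t + 4.44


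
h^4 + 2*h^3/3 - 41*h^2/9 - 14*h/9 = h*(h - 2)*(h + 1/3)*(h + 7/3)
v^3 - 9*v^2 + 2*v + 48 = (v - 8)*(v - 3)*(v + 2)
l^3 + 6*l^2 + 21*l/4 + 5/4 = (l + 1/2)^2*(l + 5)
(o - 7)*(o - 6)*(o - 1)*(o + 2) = o^4 - 12*o^3 + 27*o^2 + 68*o - 84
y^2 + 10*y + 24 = (y + 4)*(y + 6)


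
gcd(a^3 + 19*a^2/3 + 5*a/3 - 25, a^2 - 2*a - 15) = a + 3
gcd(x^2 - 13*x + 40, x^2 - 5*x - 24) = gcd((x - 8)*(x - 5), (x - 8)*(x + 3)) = x - 8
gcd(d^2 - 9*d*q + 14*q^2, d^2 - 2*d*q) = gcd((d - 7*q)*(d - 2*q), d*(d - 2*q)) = -d + 2*q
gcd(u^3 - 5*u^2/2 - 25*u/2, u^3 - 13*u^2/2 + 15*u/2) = u^2 - 5*u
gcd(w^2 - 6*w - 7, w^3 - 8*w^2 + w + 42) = w - 7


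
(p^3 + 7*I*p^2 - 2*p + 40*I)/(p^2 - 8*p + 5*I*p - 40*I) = (p^2 + 2*I*p + 8)/(p - 8)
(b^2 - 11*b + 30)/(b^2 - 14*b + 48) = (b - 5)/(b - 8)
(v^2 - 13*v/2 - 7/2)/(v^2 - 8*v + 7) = (v + 1/2)/(v - 1)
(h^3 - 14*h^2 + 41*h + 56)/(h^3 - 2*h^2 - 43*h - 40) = (h - 7)/(h + 5)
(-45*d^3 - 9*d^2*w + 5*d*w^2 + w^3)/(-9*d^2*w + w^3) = (5*d + w)/w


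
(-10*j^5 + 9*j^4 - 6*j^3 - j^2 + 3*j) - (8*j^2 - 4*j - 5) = -10*j^5 + 9*j^4 - 6*j^3 - 9*j^2 + 7*j + 5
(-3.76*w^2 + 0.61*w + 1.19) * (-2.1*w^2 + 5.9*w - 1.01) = 7.896*w^4 - 23.465*w^3 + 4.8976*w^2 + 6.4049*w - 1.2019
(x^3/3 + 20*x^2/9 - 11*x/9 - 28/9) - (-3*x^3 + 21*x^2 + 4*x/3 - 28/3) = 10*x^3/3 - 169*x^2/9 - 23*x/9 + 56/9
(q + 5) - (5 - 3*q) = 4*q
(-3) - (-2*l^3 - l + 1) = 2*l^3 + l - 4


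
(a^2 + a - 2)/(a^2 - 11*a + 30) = (a^2 + a - 2)/(a^2 - 11*a + 30)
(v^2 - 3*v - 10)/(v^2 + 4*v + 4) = (v - 5)/(v + 2)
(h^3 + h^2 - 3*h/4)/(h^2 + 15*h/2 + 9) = h*(2*h - 1)/(2*(h + 6))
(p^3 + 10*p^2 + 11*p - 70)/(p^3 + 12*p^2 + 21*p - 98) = (p + 5)/(p + 7)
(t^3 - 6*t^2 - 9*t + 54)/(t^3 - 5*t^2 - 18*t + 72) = (t + 3)/(t + 4)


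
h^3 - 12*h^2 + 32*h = h*(h - 8)*(h - 4)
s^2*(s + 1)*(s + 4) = s^4 + 5*s^3 + 4*s^2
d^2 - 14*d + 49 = (d - 7)^2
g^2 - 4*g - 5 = (g - 5)*(g + 1)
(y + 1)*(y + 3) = y^2 + 4*y + 3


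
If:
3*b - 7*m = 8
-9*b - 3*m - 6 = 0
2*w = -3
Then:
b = -1/4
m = -5/4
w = -3/2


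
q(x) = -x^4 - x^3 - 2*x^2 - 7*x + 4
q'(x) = -4*x^3 - 3*x^2 - 4*x - 7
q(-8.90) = -5661.38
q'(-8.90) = 2610.85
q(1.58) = -22.23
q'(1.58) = -36.59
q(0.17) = 2.75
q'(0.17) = -7.79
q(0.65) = -1.85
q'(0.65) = -11.97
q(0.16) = 2.82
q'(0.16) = -7.73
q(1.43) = -17.21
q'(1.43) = -30.55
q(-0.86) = 8.63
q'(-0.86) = -3.23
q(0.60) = -1.27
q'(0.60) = -11.34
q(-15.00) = -47591.00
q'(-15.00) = 12878.00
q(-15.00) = -47591.00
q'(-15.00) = 12878.00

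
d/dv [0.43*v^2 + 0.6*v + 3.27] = 0.86*v + 0.6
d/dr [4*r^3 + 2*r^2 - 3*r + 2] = 12*r^2 + 4*r - 3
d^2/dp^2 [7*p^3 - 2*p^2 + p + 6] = 42*p - 4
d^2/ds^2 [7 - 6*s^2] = -12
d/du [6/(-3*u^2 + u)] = 6*(6*u - 1)/(u^2*(3*u - 1)^2)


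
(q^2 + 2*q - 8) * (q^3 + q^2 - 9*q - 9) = q^5 + 3*q^4 - 15*q^3 - 35*q^2 + 54*q + 72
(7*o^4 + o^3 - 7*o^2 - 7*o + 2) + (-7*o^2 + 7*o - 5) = 7*o^4 + o^3 - 14*o^2 - 3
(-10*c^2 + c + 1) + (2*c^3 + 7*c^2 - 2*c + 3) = 2*c^3 - 3*c^2 - c + 4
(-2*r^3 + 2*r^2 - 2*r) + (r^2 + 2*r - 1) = -2*r^3 + 3*r^2 - 1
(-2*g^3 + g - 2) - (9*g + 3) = -2*g^3 - 8*g - 5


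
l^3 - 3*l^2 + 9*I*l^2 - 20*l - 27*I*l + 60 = (l - 3)*(l + 4*I)*(l + 5*I)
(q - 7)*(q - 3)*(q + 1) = q^3 - 9*q^2 + 11*q + 21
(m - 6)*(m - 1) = m^2 - 7*m + 6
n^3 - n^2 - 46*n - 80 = (n - 8)*(n + 2)*(n + 5)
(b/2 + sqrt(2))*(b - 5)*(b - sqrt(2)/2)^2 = b^4/2 - 5*b^3/2 + sqrt(2)*b^3/2 - 5*sqrt(2)*b^2/2 - 7*b^2/4 + sqrt(2)*b/2 + 35*b/4 - 5*sqrt(2)/2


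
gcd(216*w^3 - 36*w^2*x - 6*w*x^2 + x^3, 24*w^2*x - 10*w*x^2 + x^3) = -6*w + x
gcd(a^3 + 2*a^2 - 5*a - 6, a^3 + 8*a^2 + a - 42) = a^2 + a - 6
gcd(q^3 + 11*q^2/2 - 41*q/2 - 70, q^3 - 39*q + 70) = q + 7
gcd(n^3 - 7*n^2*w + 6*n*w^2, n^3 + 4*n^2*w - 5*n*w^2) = -n^2 + n*w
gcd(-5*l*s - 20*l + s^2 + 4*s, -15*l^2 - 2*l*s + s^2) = -5*l + s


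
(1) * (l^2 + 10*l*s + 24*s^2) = l^2 + 10*l*s + 24*s^2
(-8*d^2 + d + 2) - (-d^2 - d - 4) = -7*d^2 + 2*d + 6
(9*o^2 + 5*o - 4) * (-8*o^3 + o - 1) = -72*o^5 - 40*o^4 + 41*o^3 - 4*o^2 - 9*o + 4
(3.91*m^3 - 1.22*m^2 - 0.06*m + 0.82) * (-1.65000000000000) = -6.4515*m^3 + 2.013*m^2 + 0.099*m - 1.353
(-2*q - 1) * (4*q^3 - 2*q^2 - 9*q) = -8*q^4 + 20*q^2 + 9*q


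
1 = 1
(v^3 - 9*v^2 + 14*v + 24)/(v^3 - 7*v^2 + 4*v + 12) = (v - 4)/(v - 2)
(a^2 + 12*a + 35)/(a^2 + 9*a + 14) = (a + 5)/(a + 2)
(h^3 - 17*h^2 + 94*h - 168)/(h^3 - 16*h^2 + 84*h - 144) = (h - 7)/(h - 6)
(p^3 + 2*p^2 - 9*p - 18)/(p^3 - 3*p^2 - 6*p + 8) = (p^2 - 9)/(p^2 - 5*p + 4)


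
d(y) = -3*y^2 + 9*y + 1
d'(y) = 9 - 6*y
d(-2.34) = -36.49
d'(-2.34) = 23.04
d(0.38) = 3.99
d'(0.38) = 6.72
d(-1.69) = -22.78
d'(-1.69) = 19.14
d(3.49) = -4.13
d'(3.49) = -11.94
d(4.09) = -12.37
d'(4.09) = -15.54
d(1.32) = 7.65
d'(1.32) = 1.08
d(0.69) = 5.78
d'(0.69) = 4.86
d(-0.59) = -5.35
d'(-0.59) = 12.54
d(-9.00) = -323.00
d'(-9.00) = 63.00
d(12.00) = -323.00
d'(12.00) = -63.00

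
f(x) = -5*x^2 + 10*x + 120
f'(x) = 10 - 10*x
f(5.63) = 17.82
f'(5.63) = -46.30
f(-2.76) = 54.31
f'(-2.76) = 37.60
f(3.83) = 84.96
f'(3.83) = -28.30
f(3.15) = 101.89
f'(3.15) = -21.50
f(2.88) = 107.33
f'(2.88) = -18.80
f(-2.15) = 75.39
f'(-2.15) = 31.50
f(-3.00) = 45.00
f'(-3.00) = 40.00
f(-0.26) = 117.06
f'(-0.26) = 12.60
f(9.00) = -195.00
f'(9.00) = -80.00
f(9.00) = -195.00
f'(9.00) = -80.00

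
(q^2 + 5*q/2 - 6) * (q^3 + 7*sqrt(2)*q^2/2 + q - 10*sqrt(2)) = q^5 + 5*q^4/2 + 7*sqrt(2)*q^4/2 - 5*q^3 + 35*sqrt(2)*q^3/4 - 31*sqrt(2)*q^2 + 5*q^2/2 - 25*sqrt(2)*q - 6*q + 60*sqrt(2)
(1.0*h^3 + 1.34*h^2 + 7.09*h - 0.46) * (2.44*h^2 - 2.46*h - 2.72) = 2.44*h^5 + 0.8096*h^4 + 11.2832*h^3 - 22.2086*h^2 - 18.1532*h + 1.2512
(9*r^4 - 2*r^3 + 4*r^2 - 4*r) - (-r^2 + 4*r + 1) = 9*r^4 - 2*r^3 + 5*r^2 - 8*r - 1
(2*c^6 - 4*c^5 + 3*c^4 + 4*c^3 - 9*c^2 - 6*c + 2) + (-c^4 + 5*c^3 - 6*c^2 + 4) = 2*c^6 - 4*c^5 + 2*c^4 + 9*c^3 - 15*c^2 - 6*c + 6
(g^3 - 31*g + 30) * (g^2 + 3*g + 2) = g^5 + 3*g^4 - 29*g^3 - 63*g^2 + 28*g + 60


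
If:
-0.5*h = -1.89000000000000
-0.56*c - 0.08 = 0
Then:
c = -0.14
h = 3.78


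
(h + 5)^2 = h^2 + 10*h + 25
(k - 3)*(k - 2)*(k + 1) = k^3 - 4*k^2 + k + 6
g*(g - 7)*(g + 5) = g^3 - 2*g^2 - 35*g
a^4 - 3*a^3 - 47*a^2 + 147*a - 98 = (a - 7)*(a - 2)*(a - 1)*(a + 7)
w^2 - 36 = (w - 6)*(w + 6)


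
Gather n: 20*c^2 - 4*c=20*c^2 - 4*c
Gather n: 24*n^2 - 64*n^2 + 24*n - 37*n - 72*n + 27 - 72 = -40*n^2 - 85*n - 45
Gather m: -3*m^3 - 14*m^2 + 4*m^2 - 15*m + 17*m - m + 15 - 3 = -3*m^3 - 10*m^2 + m + 12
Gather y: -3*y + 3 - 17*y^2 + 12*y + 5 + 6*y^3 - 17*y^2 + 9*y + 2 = 6*y^3 - 34*y^2 + 18*y + 10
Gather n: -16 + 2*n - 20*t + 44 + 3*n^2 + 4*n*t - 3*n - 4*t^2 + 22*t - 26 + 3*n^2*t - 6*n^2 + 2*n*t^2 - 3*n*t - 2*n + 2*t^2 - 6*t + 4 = n^2*(3*t - 3) + n*(2*t^2 + t - 3) - 2*t^2 - 4*t + 6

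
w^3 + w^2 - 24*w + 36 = (w - 3)*(w - 2)*(w + 6)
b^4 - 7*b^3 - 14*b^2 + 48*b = b*(b - 8)*(b - 2)*(b + 3)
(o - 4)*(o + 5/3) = o^2 - 7*o/3 - 20/3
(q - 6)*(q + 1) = q^2 - 5*q - 6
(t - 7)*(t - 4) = t^2 - 11*t + 28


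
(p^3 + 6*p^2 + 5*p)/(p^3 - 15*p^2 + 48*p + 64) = p*(p + 5)/(p^2 - 16*p + 64)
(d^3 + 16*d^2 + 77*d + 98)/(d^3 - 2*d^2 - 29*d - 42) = (d^2 + 14*d + 49)/(d^2 - 4*d - 21)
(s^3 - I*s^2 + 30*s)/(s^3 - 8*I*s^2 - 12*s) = (s + 5*I)/(s - 2*I)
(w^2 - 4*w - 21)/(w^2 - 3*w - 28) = (w + 3)/(w + 4)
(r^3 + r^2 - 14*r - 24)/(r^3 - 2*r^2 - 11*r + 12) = (r + 2)/(r - 1)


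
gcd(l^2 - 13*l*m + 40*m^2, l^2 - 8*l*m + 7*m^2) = 1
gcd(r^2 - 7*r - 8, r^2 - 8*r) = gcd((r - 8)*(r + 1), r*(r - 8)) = r - 8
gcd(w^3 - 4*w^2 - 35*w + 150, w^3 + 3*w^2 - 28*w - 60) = w^2 + w - 30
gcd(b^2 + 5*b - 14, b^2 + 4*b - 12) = b - 2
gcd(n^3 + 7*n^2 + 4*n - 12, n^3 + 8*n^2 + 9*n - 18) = n^2 + 5*n - 6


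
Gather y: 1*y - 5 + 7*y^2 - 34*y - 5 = 7*y^2 - 33*y - 10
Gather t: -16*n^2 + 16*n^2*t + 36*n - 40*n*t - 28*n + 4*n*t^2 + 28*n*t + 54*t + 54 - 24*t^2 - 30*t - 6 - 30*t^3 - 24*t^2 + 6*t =-16*n^2 + 8*n - 30*t^3 + t^2*(4*n - 48) + t*(16*n^2 - 12*n + 30) + 48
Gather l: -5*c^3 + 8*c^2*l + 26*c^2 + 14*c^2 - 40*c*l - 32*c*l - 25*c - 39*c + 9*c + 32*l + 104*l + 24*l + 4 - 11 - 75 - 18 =-5*c^3 + 40*c^2 - 55*c + l*(8*c^2 - 72*c + 160) - 100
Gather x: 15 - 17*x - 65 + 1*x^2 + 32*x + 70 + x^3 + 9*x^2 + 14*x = x^3 + 10*x^2 + 29*x + 20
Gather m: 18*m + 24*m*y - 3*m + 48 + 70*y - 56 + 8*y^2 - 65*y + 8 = m*(24*y + 15) + 8*y^2 + 5*y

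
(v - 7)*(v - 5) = v^2 - 12*v + 35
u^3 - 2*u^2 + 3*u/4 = u*(u - 3/2)*(u - 1/2)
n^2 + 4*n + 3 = (n + 1)*(n + 3)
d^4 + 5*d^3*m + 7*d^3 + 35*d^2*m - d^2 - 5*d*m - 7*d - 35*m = (d - 1)*(d + 1)*(d + 7)*(d + 5*m)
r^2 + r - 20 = (r - 4)*(r + 5)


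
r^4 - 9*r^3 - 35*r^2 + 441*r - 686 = (r - 7)^2*(r - 2)*(r + 7)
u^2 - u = u*(u - 1)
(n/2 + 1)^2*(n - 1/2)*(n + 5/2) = n^4/4 + 3*n^3/2 + 43*n^2/16 + 3*n/4 - 5/4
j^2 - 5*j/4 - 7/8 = (j - 7/4)*(j + 1/2)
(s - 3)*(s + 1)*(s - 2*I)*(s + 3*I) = s^4 - 2*s^3 + I*s^3 + 3*s^2 - 2*I*s^2 - 12*s - 3*I*s - 18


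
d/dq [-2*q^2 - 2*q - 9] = -4*q - 2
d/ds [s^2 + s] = 2*s + 1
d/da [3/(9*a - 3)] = -3/(3*a - 1)^2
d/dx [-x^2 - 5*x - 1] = -2*x - 5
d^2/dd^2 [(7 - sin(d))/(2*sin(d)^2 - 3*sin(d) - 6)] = (-4*sin(d)^5 + 106*sin(d)^4 - 190*sin(d)^3 + 249*sin(d)^2 + 162*sin(d) - 330)/(3*sin(d) + cos(2*d) + 5)^3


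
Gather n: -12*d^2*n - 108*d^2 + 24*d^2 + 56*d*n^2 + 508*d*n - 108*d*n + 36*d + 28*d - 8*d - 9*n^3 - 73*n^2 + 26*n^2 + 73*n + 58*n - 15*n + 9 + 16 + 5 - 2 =-84*d^2 + 56*d - 9*n^3 + n^2*(56*d - 47) + n*(-12*d^2 + 400*d + 116) + 28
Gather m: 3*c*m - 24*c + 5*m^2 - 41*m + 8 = -24*c + 5*m^2 + m*(3*c - 41) + 8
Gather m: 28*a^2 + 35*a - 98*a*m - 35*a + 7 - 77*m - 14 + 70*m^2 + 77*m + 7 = 28*a^2 - 98*a*m + 70*m^2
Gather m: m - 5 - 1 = m - 6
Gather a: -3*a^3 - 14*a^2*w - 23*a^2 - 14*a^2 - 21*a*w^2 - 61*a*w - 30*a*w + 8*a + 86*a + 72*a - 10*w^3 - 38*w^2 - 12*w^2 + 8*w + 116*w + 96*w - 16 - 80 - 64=-3*a^3 + a^2*(-14*w - 37) + a*(-21*w^2 - 91*w + 166) - 10*w^3 - 50*w^2 + 220*w - 160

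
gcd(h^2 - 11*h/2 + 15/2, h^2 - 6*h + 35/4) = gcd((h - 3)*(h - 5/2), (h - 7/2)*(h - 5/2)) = h - 5/2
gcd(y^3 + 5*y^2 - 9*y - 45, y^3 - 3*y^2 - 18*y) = y + 3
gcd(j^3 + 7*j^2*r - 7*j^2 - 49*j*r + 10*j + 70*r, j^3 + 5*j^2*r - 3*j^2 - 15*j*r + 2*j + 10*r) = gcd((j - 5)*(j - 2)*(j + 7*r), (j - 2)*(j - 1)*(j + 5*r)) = j - 2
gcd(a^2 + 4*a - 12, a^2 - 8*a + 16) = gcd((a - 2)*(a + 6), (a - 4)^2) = 1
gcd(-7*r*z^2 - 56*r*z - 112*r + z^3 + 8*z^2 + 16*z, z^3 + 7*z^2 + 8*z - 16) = z^2 + 8*z + 16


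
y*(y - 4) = y^2 - 4*y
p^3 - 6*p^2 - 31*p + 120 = (p - 8)*(p - 3)*(p + 5)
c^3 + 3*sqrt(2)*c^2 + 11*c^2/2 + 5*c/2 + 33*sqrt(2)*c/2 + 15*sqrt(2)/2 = (c + 1/2)*(c + 5)*(c + 3*sqrt(2))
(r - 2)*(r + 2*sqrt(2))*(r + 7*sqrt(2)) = r^3 - 2*r^2 + 9*sqrt(2)*r^2 - 18*sqrt(2)*r + 28*r - 56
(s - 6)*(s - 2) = s^2 - 8*s + 12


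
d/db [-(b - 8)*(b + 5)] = 3 - 2*b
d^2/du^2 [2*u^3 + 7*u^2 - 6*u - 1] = 12*u + 14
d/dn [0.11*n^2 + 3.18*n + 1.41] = 0.22*n + 3.18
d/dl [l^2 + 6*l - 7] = 2*l + 6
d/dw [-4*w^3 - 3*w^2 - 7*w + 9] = -12*w^2 - 6*w - 7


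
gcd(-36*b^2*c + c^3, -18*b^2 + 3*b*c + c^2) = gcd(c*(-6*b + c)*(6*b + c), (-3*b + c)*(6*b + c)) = 6*b + c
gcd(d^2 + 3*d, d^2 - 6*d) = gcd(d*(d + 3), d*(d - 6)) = d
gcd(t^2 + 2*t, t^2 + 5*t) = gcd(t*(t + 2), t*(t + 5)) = t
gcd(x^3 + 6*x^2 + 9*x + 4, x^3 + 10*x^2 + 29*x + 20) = x^2 + 5*x + 4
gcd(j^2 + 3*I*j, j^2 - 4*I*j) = j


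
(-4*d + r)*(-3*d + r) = 12*d^2 - 7*d*r + r^2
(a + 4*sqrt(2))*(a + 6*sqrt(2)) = a^2 + 10*sqrt(2)*a + 48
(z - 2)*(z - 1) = z^2 - 3*z + 2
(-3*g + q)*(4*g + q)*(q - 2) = -12*g^2*q + 24*g^2 + g*q^2 - 2*g*q + q^3 - 2*q^2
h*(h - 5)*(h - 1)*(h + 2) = h^4 - 4*h^3 - 7*h^2 + 10*h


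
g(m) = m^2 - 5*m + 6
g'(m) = 2*m - 5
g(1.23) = 1.36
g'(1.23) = -2.54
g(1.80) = 0.24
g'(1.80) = -1.40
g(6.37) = 14.73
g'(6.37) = 7.74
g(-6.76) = 85.50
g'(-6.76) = -18.52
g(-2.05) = 20.45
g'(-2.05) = -9.10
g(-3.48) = 35.51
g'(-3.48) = -11.96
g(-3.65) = 37.57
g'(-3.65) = -12.30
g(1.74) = 0.33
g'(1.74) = -1.52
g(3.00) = 0.00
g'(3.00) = 1.00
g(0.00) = 6.00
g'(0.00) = -5.00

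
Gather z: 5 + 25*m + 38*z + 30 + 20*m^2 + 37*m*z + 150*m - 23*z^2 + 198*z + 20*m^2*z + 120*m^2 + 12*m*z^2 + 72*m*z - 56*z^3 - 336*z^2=140*m^2 + 175*m - 56*z^3 + z^2*(12*m - 359) + z*(20*m^2 + 109*m + 236) + 35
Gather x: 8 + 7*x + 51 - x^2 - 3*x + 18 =-x^2 + 4*x + 77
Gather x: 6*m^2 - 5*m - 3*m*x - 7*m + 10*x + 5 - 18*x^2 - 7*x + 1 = 6*m^2 - 12*m - 18*x^2 + x*(3 - 3*m) + 6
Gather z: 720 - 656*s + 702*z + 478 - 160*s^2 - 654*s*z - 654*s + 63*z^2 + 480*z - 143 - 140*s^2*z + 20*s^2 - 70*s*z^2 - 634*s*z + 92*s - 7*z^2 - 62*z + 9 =-140*s^2 - 1218*s + z^2*(56 - 70*s) + z*(-140*s^2 - 1288*s + 1120) + 1064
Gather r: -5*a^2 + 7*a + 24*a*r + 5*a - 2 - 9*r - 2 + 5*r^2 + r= -5*a^2 + 12*a + 5*r^2 + r*(24*a - 8) - 4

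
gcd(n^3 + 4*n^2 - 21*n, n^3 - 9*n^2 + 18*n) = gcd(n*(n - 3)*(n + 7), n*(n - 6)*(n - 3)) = n^2 - 3*n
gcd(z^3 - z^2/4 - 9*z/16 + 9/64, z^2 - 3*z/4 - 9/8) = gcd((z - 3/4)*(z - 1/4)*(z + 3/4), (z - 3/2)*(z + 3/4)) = z + 3/4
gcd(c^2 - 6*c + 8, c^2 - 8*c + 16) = c - 4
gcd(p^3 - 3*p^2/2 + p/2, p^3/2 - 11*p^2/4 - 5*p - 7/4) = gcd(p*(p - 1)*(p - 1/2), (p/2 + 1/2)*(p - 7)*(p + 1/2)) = 1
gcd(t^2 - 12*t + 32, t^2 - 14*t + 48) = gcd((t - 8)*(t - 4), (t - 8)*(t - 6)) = t - 8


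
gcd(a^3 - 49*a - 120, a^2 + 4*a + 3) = a + 3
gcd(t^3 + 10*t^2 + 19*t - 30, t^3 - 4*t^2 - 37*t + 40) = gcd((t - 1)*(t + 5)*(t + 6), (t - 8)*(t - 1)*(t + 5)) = t^2 + 4*t - 5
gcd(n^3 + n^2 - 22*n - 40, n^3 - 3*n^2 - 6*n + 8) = n + 2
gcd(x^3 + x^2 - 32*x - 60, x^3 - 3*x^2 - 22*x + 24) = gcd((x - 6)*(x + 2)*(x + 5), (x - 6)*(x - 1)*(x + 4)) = x - 6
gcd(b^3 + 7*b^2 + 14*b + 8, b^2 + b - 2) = b + 2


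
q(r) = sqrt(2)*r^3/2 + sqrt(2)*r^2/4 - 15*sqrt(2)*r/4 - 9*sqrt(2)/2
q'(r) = 3*sqrt(2)*r^2/2 + sqrt(2)*r/2 - 15*sqrt(2)/4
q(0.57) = -9.14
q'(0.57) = -4.21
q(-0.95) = -1.61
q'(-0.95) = -4.06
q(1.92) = -10.24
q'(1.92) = 3.87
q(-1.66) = 0.18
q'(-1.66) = -0.63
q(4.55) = 43.43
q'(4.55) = 41.83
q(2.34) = -7.78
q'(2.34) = 7.97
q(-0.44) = -4.02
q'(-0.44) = -5.20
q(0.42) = -8.48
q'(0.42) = -4.63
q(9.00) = 490.02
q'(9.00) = 172.89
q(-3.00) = -6.36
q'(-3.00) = 11.67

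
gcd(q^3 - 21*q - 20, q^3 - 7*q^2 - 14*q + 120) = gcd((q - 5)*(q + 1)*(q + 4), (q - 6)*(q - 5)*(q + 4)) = q^2 - q - 20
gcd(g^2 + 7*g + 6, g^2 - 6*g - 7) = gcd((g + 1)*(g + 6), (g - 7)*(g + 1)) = g + 1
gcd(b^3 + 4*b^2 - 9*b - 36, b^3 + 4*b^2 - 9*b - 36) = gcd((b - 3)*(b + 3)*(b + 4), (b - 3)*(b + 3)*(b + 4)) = b^3 + 4*b^2 - 9*b - 36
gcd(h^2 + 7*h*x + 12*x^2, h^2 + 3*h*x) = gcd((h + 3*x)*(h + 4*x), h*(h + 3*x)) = h + 3*x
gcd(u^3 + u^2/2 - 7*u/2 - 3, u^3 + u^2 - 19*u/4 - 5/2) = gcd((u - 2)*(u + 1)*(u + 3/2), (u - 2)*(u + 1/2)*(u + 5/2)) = u - 2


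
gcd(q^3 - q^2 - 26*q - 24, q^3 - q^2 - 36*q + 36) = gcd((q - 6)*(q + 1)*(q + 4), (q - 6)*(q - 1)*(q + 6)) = q - 6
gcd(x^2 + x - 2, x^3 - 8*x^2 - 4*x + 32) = x + 2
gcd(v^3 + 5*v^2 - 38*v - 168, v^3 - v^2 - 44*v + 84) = v^2 + v - 42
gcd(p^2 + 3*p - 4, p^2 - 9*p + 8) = p - 1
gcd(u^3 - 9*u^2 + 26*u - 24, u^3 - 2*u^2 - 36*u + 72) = u - 2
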